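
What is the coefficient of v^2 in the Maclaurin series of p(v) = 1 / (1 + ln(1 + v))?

3/2

Expand as Σ (-1)^k u^k with u equal to the inner function's series.
So c_2 = p′′(0)/2! = 3/2.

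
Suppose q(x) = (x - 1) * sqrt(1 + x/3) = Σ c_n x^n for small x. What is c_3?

Shift and add copies of the series according to the polynomial's terms.
q(0) = -1
q′(0) = 5/6
q′′(0) = 13/36
q′′′(0) = -7/72
So c_3 = q′′′(0)/3! = -7/432.

-7/432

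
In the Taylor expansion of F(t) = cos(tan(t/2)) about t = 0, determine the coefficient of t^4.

Compose series: expand the inner function first, then feed it into the outer expansion.
F(0) = 1
F′(0) = 0
F′′(0) = -1/4
F′′′(0) = 0
F^(4)(0) = -7/16

-7/384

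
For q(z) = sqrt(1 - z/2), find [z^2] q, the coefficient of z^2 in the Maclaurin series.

-1/32

Differentiate repeatedly and evaluate at the center.
q(0) = 1
q′(0) = -1/4
q′′(0) = -1/16
Dividing each by k! gives the coefficients c_0, ..., c_2.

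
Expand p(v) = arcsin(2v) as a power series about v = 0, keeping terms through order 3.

4*v^3/3 + 2*v

Compute the successive derivatives at the expansion point and divide by k!.
p(0) = 0
p′(0) = 2
p′′(0) = 0
p′′′(0) = 8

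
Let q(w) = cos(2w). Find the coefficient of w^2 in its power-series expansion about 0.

-2

Differentiate repeatedly and evaluate at the center.
q(0) = 1
q′(0) = 0
q′′(0) = -4
The Taylor polynomial is Σ q^(k)(0)/k! · w^k.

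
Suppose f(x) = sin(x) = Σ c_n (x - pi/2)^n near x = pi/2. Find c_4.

[(x - pi/2)^0] = 1;  [(x - pi/2)^1] = 0;  [(x - pi/2)^2] = -1/2;  [(x - pi/2)^3] = 0;  [(x - pi/2)^4] = 1/24.

1/24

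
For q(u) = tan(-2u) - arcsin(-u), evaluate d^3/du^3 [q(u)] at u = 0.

Combine the two series term by term.
From the series, [u^3] q = -5/2; multiply by 3! = 6 to get -15.

-15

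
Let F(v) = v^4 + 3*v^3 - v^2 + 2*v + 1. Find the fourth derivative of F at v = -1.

From the series, [(v + 1)^4] F = 1; multiply by 4! = 24 to get 24.

24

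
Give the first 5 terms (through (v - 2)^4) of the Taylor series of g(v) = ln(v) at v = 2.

-(v - 2)^4/64 + (v - 2)^3/24 - (v - 2)^2/8 + (v - 2)/2 + ln(2)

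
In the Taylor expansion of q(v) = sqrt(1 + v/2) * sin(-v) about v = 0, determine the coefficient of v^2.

Write out both Maclaurin series and multiply, keeping only the needed powers.
q(0) = 0
q′(0) = -1
q′′(0) = -1/2
Then c_k = q^(k)(0)/k! gives each Taylor coefficient.

-1/4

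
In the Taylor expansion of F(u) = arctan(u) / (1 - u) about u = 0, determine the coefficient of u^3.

Use 1/(1 - r) = Σ r^k on the denominator, then take the Cauchy product.
F(0) = 0
F′(0) = 1
F′′(0) = 2
F′′′(0) = 4
So c_3 = F′′′(0)/3! = 2/3.

2/3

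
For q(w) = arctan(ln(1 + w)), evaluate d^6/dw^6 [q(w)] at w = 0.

-30

Compose series: expand the inner function first, then feed it into the outer expansion.
From the series, [w^6] q = -1/24; multiply by 6! = 720 to get -30.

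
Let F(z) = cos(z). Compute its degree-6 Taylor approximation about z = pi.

(z - pi)^6/720 - (z - pi)^4/24 + (z - pi)^2/2 - 1

F(pi) = -1
F′(pi) = 0
F′′(pi) = 1
F′′′(pi) = 0
F^(4)(pi) = -1
F^(5)(pi) = 0
F^(6)(pi) = 1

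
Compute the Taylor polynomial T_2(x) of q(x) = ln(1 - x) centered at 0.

q(0) = 0
q′(0) = -1
q′′(0) = -1
Dividing each by k! gives the coefficients c_0, ..., c_2.

-x^2/2 - x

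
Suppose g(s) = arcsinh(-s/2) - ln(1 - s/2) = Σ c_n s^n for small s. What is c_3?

1/16

Combine the two series term by term.
[s^0] = 0;  [s^1] = 0;  [s^2] = 1/8;  [s^3] = 1/16.
So c_3 = g′′′(0)/3! = 1/16.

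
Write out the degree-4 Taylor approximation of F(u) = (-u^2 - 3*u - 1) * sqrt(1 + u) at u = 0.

-3*u^4/128 - 3*u^3/16 - 19*u^2/8 - 7*u/2 - 1

Multiply each power in the prefactor through the base expansion.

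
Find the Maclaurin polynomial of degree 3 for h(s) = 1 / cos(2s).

2*s^2 + 1

Invert the denominator's series and multiply.
[s^0] = 1;  [s^1] = 0;  [s^2] = 2;  [s^3] = 0.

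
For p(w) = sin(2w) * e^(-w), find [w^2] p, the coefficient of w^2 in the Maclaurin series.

-2

Multiply the two series term by term and collect like powers.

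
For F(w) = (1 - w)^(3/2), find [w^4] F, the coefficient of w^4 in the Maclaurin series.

3/128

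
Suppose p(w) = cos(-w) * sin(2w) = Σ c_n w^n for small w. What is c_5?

Take the Cauchy product of the two expansions.
So c_5 = p^(5)(0)/5! = 61/60.

61/60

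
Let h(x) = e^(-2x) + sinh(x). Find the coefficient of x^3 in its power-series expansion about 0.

-7/6

Combine the two series term by term.
h(0) = 1
h′(0) = -1
h′′(0) = 4
h′′′(0) = -7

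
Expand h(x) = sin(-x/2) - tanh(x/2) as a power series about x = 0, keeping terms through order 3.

x^3/16 - x

Expand each term separately and add.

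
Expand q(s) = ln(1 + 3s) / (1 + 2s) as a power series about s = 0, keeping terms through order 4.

-321*s^4/4 + 30*s^3 - 21*s^2/2 + 3*s

Write out both Maclaurin series and multiply, keeping only the needed powers.
q(0) = 0
q′(0) = 3
q′′(0) = -21
q′′′(0) = 180
q^(4)(0) = -1926
Dividing each by k! gives the coefficients c_0, ..., c_4.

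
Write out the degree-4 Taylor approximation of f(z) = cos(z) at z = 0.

f(0) = 1
f′(0) = 0
f′′(0) = -1
f′′′(0) = 0
f^(4)(0) = 1
Then c_k = f^(k)(0)/k! gives each Taylor coefficient.

z^4/24 - z^2/2 + 1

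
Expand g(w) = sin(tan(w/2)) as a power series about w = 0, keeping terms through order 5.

Plug the Maclaurin series of the inner function into that of the outer and collect terms.
[w^0] = 0;  [w^1] = 1/2;  [w^2] = 0;  [w^3] = 1/48;  [w^4] = 0;  [w^5] = -1/1280.

-w^5/1280 + w^3/48 + w/2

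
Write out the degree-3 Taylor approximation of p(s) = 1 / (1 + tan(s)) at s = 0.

Use the geometric series for the reciprocal, then substitute.
p(0) = 1
p′(0) = -1
p′′(0) = 2
p′′′(0) = -8

-4*s^3/3 + s^2 - s + 1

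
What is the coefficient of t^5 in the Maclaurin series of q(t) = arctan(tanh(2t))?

Plug the Maclaurin series of the inner function into that of the outer and collect terms.
q(0) = 0
q′(0) = 2
q′′(0) = 0
q′′′(0) = -32
q^(4)(0) = 0
q^(5)(0) = 2560

64/3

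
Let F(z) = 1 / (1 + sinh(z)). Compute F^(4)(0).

32

Use the geometric series for the reciprocal, then substitute.
The coefficient of z^4 in the expansion is 4/3, so F^(4)(0) = 4! * (4/3) = 32.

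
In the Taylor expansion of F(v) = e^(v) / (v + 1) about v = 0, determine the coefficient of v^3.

-1/3

Use 1/(1 - r) = Σ r^k on the denominator, then take the Cauchy product.
F(0) = 1
F′(0) = 0
F′′(0) = 1
F′′′(0) = -2
So c_3 = F′′′(0)/3! = -1/3.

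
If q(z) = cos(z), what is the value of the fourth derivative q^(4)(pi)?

-1

The coefficient of (z - pi)^4 in the expansion is -1/24, so q^(4)(pi) = 4! * (-1/24) = -1.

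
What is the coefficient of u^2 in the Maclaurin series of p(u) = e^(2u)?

2

Differentiate repeatedly and evaluate at the center.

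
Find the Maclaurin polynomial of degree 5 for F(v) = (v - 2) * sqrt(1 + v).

-3*v^5/32 + 9*v^4/64 - v^3/4 + 3*v^2/4 - 2

Shift and add copies of the series according to the polynomial's terms.
F(0) = -2
F′(0) = 0
F′′(0) = 3/2
F′′′(0) = -3/2
F^(4)(0) = 27/8
F^(5)(0) = -45/4
Then c_k = F^(k)(0)/k! gives each Taylor coefficient.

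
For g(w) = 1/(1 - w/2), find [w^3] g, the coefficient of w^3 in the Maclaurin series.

c_3 = g′′′(0)/3! = 1/8.

1/8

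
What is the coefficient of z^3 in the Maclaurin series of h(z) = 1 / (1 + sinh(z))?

-7/6

Use the geometric series for the reciprocal, then substitute.
h(0) = 1
h′(0) = -1
h′′(0) = 2
h′′′(0) = -7
Dividing each by k! gives the coefficients c_0, ..., c_3.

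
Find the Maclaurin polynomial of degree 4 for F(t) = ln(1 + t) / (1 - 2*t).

77*t^4/12 + 10*t^3/3 + 3*t^2/2 + t

Multiply the numerator's expansion by the denominator's geometric series.
F(0) = 0
F′(0) = 1
F′′(0) = 3
F′′′(0) = 20
F^(4)(0) = 154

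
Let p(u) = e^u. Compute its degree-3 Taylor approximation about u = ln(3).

(u - ln(3))^3/2 + 3*(u - ln(3))^2/2 + 3*(u - ln(3)) + 3

Apply the Taylor formula c_k = f^(k)(a)/k!.
p(ln(3)) = 3
p′(ln(3)) = 3
p′′(ln(3)) = 3
p′′′(ln(3)) = 3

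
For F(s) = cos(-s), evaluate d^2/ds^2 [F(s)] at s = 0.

From the series, [s^2] F = -1/2; multiply by 2! = 2 to get -1.

-1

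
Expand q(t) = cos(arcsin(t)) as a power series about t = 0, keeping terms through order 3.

Plug the Maclaurin series of the inner function into that of the outer and collect terms.
[t^0] = 1;  [t^1] = 0;  [t^2] = -1/2;  [t^3] = 0.

1 - t^2/2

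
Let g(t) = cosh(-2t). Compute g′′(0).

4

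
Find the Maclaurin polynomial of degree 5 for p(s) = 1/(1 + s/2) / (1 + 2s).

-1365*s^5/32 + 341*s^4/16 - 85*s^3/8 + 21*s^2/4 - 5*s/2 + 1

Expand each factor separately, then convolve coefficients.
p(0) = 1
p′(0) = -5/2
p′′(0) = 21/2
p′′′(0) = -255/4
p^(4)(0) = 1023/2
p^(5)(0) = -20475/4
Then c_k = p^(k)(0)/k! gives each Taylor coefficient.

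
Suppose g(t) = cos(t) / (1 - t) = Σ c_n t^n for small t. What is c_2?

1/2

Multiply the two series term by term and collect like powers.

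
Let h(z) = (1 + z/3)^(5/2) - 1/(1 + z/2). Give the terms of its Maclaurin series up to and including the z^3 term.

Combine the two series term by term.

59*z^3/432 - z^2/24 + 4*z/3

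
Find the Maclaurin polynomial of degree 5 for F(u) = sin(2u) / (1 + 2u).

404*u^5/15 - 40*u^4/3 + 20*u^3/3 - 4*u^2 + 2*u

Write out both Maclaurin series and multiply, keeping only the needed powers.
[u^0] = 0;  [u^1] = 2;  [u^2] = -4;  [u^3] = 20/3;  [u^4] = -40/3;  [u^5] = 404/15.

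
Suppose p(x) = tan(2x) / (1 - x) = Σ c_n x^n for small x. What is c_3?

14/3

Write out both Maclaurin series and multiply, keeping only the needed powers.
[x^0] = 0;  [x^1] = 2;  [x^2] = 2;  [x^3] = 14/3.
So c_3 = p′′′(0)/3! = 14/3.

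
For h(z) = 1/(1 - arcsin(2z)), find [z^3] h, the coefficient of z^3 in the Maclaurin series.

28/3

Compose series: expand the inner function first, then feed it into the outer expansion.
[z^0] = 1;  [z^1] = 2;  [z^2] = 4;  [z^3] = 28/3.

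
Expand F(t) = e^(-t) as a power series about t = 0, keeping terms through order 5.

-t^5/120 + t^4/24 - t^3/6 + t^2/2 - t + 1

Differentiate repeatedly and evaluate at the center.
[t^0] = 1;  [t^1] = -1;  [t^2] = 1/2;  [t^3] = -1/6;  [t^4] = 1/24;  [t^5] = -1/120.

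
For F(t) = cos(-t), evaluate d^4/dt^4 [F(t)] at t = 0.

Apply the Taylor formula c_k = f^(k)(a)/k!.
The coefficient of t^4 in the expansion is 1/24, so F^(4)(0) = 4! * (1/24) = 1.

1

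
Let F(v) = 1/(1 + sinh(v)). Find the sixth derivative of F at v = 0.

1232

Compose series: expand the inner function first, then feed it into the outer expansion.
The coefficient of v^6 in the expansion is 77/45, so F^(6)(0) = 6! * (77/45) = 1232.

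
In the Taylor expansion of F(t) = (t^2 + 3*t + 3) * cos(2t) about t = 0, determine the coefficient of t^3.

Multiply each power in the prefactor through the base expansion.
F(0) = 3
F′(0) = 3
F′′(0) = -10
F′′′(0) = -36
The Taylor polynomial is Σ F^(k)(0)/k! · t^k.

-6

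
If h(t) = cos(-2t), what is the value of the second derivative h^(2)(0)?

-4

The coefficient of t^2 in the expansion is -2, so h′′(0) = 2! * (-2) = -4.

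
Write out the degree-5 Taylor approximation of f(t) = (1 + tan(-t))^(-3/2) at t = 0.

Compose series: expand the inner function first, then feed it into the outer expansion.
f(0) = 1
f′(0) = 3/2
f′′(0) = 15/4
f′′′(0) = 129/8
f^(4)(0) = 1425/16
f^(5)(0) = 19563/32
The Taylor polynomial is Σ f^(k)(0)/k! · t^k.

6521*t^5/1280 + 475*t^4/128 + 43*t^3/16 + 15*t^2/8 + 3*t/2 + 1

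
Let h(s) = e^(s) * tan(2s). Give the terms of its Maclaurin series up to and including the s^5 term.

Expand each factor separately, then convolve coefficients.

341*s^5/60 + 3*s^4 + 11*s^3/3 + 2*s^2 + 2*s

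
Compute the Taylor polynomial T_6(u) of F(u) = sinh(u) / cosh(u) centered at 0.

2*u^5/15 - u^3/3 + u

Invert the denominator's series and multiply.
F(0) = 0
F′(0) = 1
F′′(0) = 0
F′′′(0) = -2
F^(4)(0) = 0
F^(5)(0) = 16
F^(6)(0) = 0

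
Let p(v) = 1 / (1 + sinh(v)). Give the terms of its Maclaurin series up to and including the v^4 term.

Use the geometric series for the reciprocal, then substitute.
p(0) = 1
p′(0) = -1
p′′(0) = 2
p′′′(0) = -7
p^(4)(0) = 32
Dividing each by k! gives the coefficients c_0, ..., c_4.

4*v^4/3 - 7*v^3/6 + v^2 - v + 1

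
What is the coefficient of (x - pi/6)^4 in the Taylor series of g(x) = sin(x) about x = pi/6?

g(pi/6) = 1/2
g′(pi/6) = sqrt(3)/2
g′′(pi/6) = -1/2
g′′′(pi/6) = -sqrt(3)/2
g^(4)(pi/6) = 1/2
So c_4 = g^(4)(pi/6)/4! = 1/48.

1/48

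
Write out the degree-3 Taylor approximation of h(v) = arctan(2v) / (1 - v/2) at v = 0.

Write out both Maclaurin series and multiply, keeping only the needed powers.
h(0) = 0
h′(0) = 2
h′′(0) = 2
h′′′(0) = -13
Dividing each by k! gives the coefficients c_0, ..., c_3.

-13*v^3/6 + v^2 + 2*v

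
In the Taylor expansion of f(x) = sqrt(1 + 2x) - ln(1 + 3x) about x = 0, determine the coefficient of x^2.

4

Add the two expansions coefficient-wise.
So c_2 = f′′(0)/2! = 4.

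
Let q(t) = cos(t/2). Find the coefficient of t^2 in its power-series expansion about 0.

q(0) = 1
q′(0) = 0
q′′(0) = -1/4
Then c_k = q^(k)(0)/k! gives each Taylor coefficient.

-1/8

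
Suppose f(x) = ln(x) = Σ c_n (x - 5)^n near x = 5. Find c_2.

[(x - 5)^0] = ln(5);  [(x - 5)^1] = 1/5;  [(x - 5)^2] = -1/50.

-1/50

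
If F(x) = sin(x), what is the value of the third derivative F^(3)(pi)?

1

Use the known series and substitute for the argument.
The coefficient of (x - pi)^3 in the expansion is 1/6, so F′′′(pi) = 3! * (1/6) = 1.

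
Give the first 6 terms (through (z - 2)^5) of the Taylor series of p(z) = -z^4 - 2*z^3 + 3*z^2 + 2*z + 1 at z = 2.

Apply the Taylor formula c_k = f^(k)(a)/k!.

-(z - 2)^4 - 10*(z - 2)^3 - 33*(z - 2)^2 - 42*(z - 2) - 15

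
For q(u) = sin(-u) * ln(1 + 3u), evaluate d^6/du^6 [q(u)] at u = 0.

Write out both Maclaurin series and multiply, keeping only the needed powers.
The coefficient of u^6 in the expansion is -377/8, so q^(6)(0) = 6! * (-377/8) = -33930.

-33930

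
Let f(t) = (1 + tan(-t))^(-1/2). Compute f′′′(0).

Compose series: expand the inner function first, then feed it into the outer expansion.
The coefficient of t^3 in the expansion is 23/48, so f′′′(0) = 3! * (23/48) = 23/8.

23/8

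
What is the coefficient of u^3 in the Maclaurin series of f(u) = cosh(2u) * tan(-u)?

-7/3

Take the Cauchy product of the two expansions.
f(0) = 0
f′(0) = -1
f′′(0) = 0
f′′′(0) = -14
So c_3 = f′′′(0)/3! = -7/3.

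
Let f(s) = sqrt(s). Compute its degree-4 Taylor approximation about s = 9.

Use the known series and substitute for the argument.

-5*(s - 9)^4/279936 + (s - 9)^3/3888 - (s - 9)^2/216 + (s - 9)/6 + 3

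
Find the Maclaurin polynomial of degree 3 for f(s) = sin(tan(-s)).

Plug the Maclaurin series of the inner function into that of the outer and collect terms.
[s^0] = 0;  [s^1] = -1;  [s^2] = 0;  [s^3] = -1/6.

-s^3/6 - s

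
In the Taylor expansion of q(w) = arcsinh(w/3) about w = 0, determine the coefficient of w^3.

q(0) = 0
q′(0) = 1/3
q′′(0) = 0
q′′′(0) = -1/27
Then c_k = q^(k)(0)/k! gives each Taylor coefficient.

-1/162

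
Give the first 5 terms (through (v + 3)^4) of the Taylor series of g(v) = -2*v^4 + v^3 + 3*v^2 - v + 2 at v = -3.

-2*(v + 3)^4 + 25*(v + 3)^3 - 114*(v + 3)^2 + 224*(v + 3) - 157

g(-3) = -157
g′(-3) = 224
g′′(-3) = -228
g′′′(-3) = 150
g^(4)(-3) = -48
The Taylor polynomial is Σ g^(k)(-3)/k! · (v + 3)^k.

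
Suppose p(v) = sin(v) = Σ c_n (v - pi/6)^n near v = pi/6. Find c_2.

-1/4

p(pi/6) = 1/2
p′(pi/6) = sqrt(3)/2
p′′(pi/6) = -1/2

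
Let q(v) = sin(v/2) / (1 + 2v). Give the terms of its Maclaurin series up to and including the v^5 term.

30401*v^5/3840 - 95*v^4/24 + 95*v^3/48 - v^2 + v/2

Write out both Maclaurin series and multiply, keeping only the needed powers.
[v^0] = 0;  [v^1] = 1/2;  [v^2] = -1;  [v^3] = 95/48;  [v^4] = -95/24;  [v^5] = 30401/3840.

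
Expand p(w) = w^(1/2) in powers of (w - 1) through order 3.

(w - 1)^3/16 - (w - 1)^2/8 + (w - 1)/2 + 1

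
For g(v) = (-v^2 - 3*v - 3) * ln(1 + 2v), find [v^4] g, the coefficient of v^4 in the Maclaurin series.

Multiply each power in the prefactor through the base expansion.
g(0) = 0
g′(0) = -6
g′′(0) = 0
g′′′(0) = -24
g^(4)(0) = 144
Dividing each by k! gives the coefficients c_0, ..., c_4.

6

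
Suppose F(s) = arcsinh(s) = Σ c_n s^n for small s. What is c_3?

-1/6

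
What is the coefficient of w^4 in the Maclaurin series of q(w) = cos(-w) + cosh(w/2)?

17/384

Combine the two series term by term.
q(0) = 2
q′(0) = 0
q′′(0) = -3/4
q′′′(0) = 0
q^(4)(0) = 17/16
So c_4 = q^(4)(0)/4! = 17/384.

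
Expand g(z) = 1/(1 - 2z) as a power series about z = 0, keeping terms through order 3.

g(0) = 1
g′(0) = 2
g′′(0) = 8
g′′′(0) = 48
Then c_k = g^(k)(0)/k! gives each Taylor coefficient.

8*z^3 + 4*z^2 + 2*z + 1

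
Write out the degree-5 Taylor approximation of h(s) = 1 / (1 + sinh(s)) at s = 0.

-181*s^5/120 + 4*s^4/3 - 7*s^3/6 + s^2 - s + 1

Expand as Σ (-1)^k u^k with u equal to the inner function's series.
h(0) = 1
h′(0) = -1
h′′(0) = 2
h′′′(0) = -7
h^(4)(0) = 32
h^(5)(0) = -181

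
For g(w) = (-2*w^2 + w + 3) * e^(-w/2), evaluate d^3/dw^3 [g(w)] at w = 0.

Shift and add copies of the series according to the polynomial's terms.
The coefficient of w^3 in the expansion is 17/16, so g′′′(0) = 3! * (17/16) = 51/8.

51/8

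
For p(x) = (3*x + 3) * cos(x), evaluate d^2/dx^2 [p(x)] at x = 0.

Distribute the polynomial across the series and collect like powers.
From the series, [x^2] p = -3/2; multiply by 2! = 2 to get -3.

-3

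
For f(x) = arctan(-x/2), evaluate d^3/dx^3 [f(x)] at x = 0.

1/4

The coefficient of x^3 in the expansion is 1/24, so f′′′(0) = 3! * (1/24) = 1/4.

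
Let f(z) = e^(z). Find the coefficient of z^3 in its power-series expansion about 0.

[z^0] = 1;  [z^1] = 1;  [z^2] = 1/2;  [z^3] = 1/6.

1/6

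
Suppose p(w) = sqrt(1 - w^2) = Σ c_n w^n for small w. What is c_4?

Compute the successive derivatives at the expansion point and divide by k!.
[w^0] = 1;  [w^1] = 0;  [w^2] = -1/2;  [w^3] = 0;  [w^4] = -1/8.
So c_4 = p^(4)(0)/4! = -1/8.

-1/8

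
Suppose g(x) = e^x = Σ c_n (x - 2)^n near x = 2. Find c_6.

[(x - 2)^0] = e^(2);  [(x - 2)^1] = e^(2);  [(x - 2)^2] = e^(2)/2;  [(x - 2)^3] = e^(2)/6;  [(x - 2)^4] = e^(2)/24;  [(x - 2)^5] = e^(2)/120;  [(x - 2)^6] = e^(2)/720.

e^(2)/720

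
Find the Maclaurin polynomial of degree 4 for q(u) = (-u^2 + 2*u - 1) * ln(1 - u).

u^4/12 + u^3/3 - 3*u^2/2 + u

Distribute the polynomial across the series and collect like powers.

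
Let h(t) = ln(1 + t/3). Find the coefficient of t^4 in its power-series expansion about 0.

-1/324

Use the known series and substitute for the argument.
h(0) = 0
h′(0) = 1/3
h′′(0) = -1/9
h′′′(0) = 2/27
h^(4)(0) = -2/27
So c_4 = h^(4)(0)/4! = -1/324.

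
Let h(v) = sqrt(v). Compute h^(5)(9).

Use the known series and substitute for the argument.
The coefficient of (v - 9)^5 in the expansion is 7/5038848, so h^(5)(9) = 5! * (7/5038848) = 35/209952.

35/209952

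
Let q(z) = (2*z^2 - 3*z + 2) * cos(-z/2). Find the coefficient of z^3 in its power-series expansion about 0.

3/8

Shift and add copies of the series according to the polynomial's terms.
[z^0] = 2;  [z^1] = -3;  [z^2] = 7/4;  [z^3] = 3/8.
So c_3 = q′′′(0)/3! = 3/8.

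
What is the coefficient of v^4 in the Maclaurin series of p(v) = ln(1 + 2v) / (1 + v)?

-32/3

Expand each factor separately, then convolve coefficients.
p(0) = 0
p′(0) = 2
p′′(0) = -8
p′′′(0) = 40
p^(4)(0) = -256
Then c_k = p^(k)(0)/k! gives each Taylor coefficient.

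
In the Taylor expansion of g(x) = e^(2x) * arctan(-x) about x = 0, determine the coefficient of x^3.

-5/3

Multiply the two series term by term and collect like powers.
g(0) = 0
g′(0) = -1
g′′(0) = -4
g′′′(0) = -10
So c_3 = g′′′(0)/3! = -5/3.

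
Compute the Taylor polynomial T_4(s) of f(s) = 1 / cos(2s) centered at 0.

Invert the denominator's series and multiply.
f(0) = 1
f′(0) = 0
f′′(0) = 4
f′′′(0) = 0
f^(4)(0) = 80

10*s^4/3 + 2*s^2 + 1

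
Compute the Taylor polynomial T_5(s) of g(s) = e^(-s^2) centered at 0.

s^4/2 - s^2 + 1

g(0) = 1
g′(0) = 0
g′′(0) = -2
g′′′(0) = 0
g^(4)(0) = 12
g^(5)(0) = 0
The Taylor polynomial is Σ g^(k)(0)/k! · s^k.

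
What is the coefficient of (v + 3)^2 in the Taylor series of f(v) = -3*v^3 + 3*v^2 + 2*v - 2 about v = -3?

30

[(v + 3)^0] = 100;  [(v + 3)^1] = -97;  [(v + 3)^2] = 30.
So c_2 = f′′(-3)/2! = 30.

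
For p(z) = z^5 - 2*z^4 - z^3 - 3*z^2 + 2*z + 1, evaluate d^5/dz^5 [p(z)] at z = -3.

120

From the series, [(z + 3)^5] p = 1; multiply by 5! = 120 to get 120.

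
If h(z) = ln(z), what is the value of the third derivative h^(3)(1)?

From the series, [(z - 1)^3] h = 1/3; multiply by 3! = 6 to get 2.

2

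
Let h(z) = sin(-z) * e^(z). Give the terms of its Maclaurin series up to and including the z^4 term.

-z^3/3 - z^2 - z

Write out both Maclaurin series and multiply, keeping only the needed powers.
h(0) = 0
h′(0) = -1
h′′(0) = -2
h′′′(0) = -2
h^(4)(0) = 0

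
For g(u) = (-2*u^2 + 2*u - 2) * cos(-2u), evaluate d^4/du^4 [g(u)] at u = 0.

64

Multiply each power in the prefactor through the base expansion.
From the series, [u^4] g = 8/3; multiply by 4! = 24 to get 64.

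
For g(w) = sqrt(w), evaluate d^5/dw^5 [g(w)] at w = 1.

105/32

Apply the Taylor formula c_k = f^(k)(a)/k!.
The coefficient of (w - 1)^5 in the expansion is 7/256, so g^(5)(1) = 5! * (7/256) = 105/32.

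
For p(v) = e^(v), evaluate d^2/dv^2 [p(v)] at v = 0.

1

The coefficient of v^2 in the expansion is 1/2, so p′′(0) = 2! * (1/2) = 1.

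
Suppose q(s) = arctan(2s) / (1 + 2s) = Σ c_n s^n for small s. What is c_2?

-4

Expand each factor separately, then convolve coefficients.
q(0) = 0
q′(0) = 2
q′′(0) = -8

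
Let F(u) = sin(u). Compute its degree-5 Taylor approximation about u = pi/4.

Use the known series and substitute for the argument.
F(pi/4) = sqrt(2)/2
F′(pi/4) = sqrt(2)/2
F′′(pi/4) = -sqrt(2)/2
F′′′(pi/4) = -sqrt(2)/2
F^(4)(pi/4) = sqrt(2)/2
F^(5)(pi/4) = sqrt(2)/2
Dividing each by k! gives the coefficients c_0, ..., c_5.

sqrt(2)*(u - pi/4)^5/240 + sqrt(2)*(u - pi/4)^4/48 - sqrt(2)*(u - pi/4)^3/12 - sqrt(2)*(u - pi/4)^2/4 + sqrt(2)*(u - pi/4)/2 + sqrt(2)/2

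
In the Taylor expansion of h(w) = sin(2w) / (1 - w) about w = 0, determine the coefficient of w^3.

Multiply the two series term by term and collect like powers.
h(0) = 0
h′(0) = 2
h′′(0) = 4
h′′′(0) = 4
Then c_k = h^(k)(0)/k! gives each Taylor coefficient.

2/3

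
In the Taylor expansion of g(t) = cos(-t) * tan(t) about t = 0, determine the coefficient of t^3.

Expand each factor separately, then convolve coefficients.
g(0) = 0
g′(0) = 1
g′′(0) = 0
g′′′(0) = -1
So c_3 = g′′′(0)/3! = -1/6.

-1/6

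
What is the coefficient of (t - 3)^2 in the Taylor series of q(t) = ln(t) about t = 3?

-1/18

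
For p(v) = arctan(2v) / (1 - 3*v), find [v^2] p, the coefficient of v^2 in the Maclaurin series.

6

Multiply the numerator's expansion by the denominator's geometric series.
p(0) = 0
p′(0) = 2
p′′(0) = 12
The Taylor polynomial is Σ p^(k)(0)/k! · v^k.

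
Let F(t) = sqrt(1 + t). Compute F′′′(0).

3/8

Differentiate repeatedly and evaluate at the center.
The coefficient of t^3 in the expansion is 1/16, so F′′′(0) = 3! * (1/16) = 3/8.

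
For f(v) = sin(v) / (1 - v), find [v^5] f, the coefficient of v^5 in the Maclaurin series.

101/120

Expand each factor separately, then convolve coefficients.
[v^0] = 0;  [v^1] = 1;  [v^2] = 1;  [v^3] = 5/6;  [v^4] = 5/6;  [v^5] = 101/120.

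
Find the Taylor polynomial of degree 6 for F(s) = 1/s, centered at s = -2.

-(s + 2)^6/128 - (s + 2)^5/64 - (s + 2)^4/32 - (s + 2)^3/16 - (s + 2)^2/8 - (s + 2)/4 - 1/2

Apply the Taylor formula c_k = f^(k)(a)/k!.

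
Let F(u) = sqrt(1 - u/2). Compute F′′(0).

-1/16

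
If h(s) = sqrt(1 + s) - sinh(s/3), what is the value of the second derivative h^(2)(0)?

Add the two expansions coefficient-wise.
From the series, [s^2] h = -1/8; multiply by 2! = 2 to get -1/4.

-1/4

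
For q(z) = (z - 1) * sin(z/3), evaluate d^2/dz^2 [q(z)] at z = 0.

2/3

Multiply each power in the prefactor through the base expansion.
The coefficient of z^2 in the expansion is 1/3, so q′′(0) = 2! * (1/3) = 2/3.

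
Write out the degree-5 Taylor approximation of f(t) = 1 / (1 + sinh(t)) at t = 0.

-181*t^5/120 + 4*t^4/3 - 7*t^3/6 + t^2 - t + 1

Expand as Σ (-1)^k u^k with u equal to the inner function's series.
[t^0] = 1;  [t^1] = -1;  [t^2] = 1;  [t^3] = -7/6;  [t^4] = 4/3;  [t^5] = -181/120.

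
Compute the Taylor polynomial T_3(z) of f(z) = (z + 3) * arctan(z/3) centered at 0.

Shift and add copies of the series according to the polynomial's terms.
f(0) = 0
f′(0) = 1
f′′(0) = 2/3
f′′′(0) = -2/9

-z^3/27 + z^2/3 + z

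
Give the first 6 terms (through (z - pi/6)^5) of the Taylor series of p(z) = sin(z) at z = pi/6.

sqrt(3)*(z - pi/6)^5/240 + (z - pi/6)^4/48 - sqrt(3)*(z - pi/6)^3/12 - (z - pi/6)^2/4 + sqrt(3)*(z - pi/6)/2 + 1/2

p(pi/6) = 1/2
p′(pi/6) = sqrt(3)/2
p′′(pi/6) = -1/2
p′′′(pi/6) = -sqrt(3)/2
p^(4)(pi/6) = 1/2
p^(5)(pi/6) = sqrt(3)/2
The Taylor polynomial is Σ p^(k)(pi/6)/k! · (z - pi/6)^k.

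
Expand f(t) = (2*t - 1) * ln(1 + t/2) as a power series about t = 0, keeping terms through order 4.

19*t^4/192 - 7*t^3/24 + 9*t^2/8 - t/2

Multiply each power in the prefactor through the base expansion.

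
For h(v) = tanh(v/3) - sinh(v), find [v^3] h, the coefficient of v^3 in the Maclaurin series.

Add the two expansions coefficient-wise.
So c_3 = h′′′(0)/3! = -29/162.

-29/162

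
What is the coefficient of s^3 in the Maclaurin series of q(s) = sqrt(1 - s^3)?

q(0) = 1
q′(0) = 0
q′′(0) = 0
q′′′(0) = -3
The Taylor polynomial is Σ q^(k)(0)/k! · s^k.

-1/2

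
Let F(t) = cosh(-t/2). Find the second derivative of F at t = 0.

1/4

The coefficient of t^2 in the expansion is 1/8, so F′′(0) = 2! * (1/8) = 1/4.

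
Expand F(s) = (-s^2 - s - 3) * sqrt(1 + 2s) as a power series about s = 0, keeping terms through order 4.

Multiply each power in the prefactor through the base expansion.
[s^0] = -3;  [s^1] = -4;  [s^2] = -1/2;  [s^3] = -2;  [s^4] = 15/8.

15*s^4/8 - 2*s^3 - s^2/2 - 4*s - 3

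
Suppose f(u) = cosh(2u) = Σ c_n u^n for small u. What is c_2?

2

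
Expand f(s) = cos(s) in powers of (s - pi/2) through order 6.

Differentiate repeatedly and evaluate at the center.

-(s - pi/2)^5/120 + (s - pi/2)^3/6 - (s - pi/2)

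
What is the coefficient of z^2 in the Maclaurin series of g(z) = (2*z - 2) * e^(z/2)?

3/4

Distribute the polynomial across the series and collect like powers.
g(0) = -2
g′(0) = 1
g′′(0) = 3/2
So c_2 = g′′(0)/2! = 3/4.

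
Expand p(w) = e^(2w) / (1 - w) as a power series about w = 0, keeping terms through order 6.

Write out both Maclaurin series and multiply, keeping only the needed powers.
p(0) = 1
p′(0) = 3
p′′(0) = 10
p′′′(0) = 38
p^(4)(0) = 168
p^(5)(0) = 872
p^(6)(0) = 5296
Dividing each by k! gives the coefficients c_0, ..., c_6.

331*w^6/45 + 109*w^5/15 + 7*w^4 + 19*w^3/3 + 5*w^2 + 3*w + 1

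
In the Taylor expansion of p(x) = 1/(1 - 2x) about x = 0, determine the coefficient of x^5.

32

[x^0] = 1;  [x^1] = 2;  [x^2] = 4;  [x^3] = 8;  [x^4] = 16;  [x^5] = 32.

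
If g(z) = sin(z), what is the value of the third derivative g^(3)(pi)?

1

The coefficient of (z - pi)^3 in the expansion is 1/6, so g′′′(pi) = 3! * (1/6) = 1.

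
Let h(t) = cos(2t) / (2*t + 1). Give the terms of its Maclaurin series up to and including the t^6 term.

Use 1/(1 - r) = Σ r^k on the denominator, then take the Cauchy product.
h(0) = 1
h′(0) = -2
h′′(0) = 4
h′′′(0) = -24
h^(4)(0) = 208
h^(5)(0) = -2080
h^(6)(0) = 24896

1556*t^6/45 - 52*t^5/3 + 26*t^4/3 - 4*t^3 + 2*t^2 - 2*t + 1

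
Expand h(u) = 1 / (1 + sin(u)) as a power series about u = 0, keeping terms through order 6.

17*u^6/45 - 61*u^5/120 + 2*u^4/3 - 5*u^3/6 + u^2 - u + 1

Write 1/(1+u) = 1 - u + u^2 - u^3 + ... and substitute the series for u.
h(0) = 1
h′(0) = -1
h′′(0) = 2
h′′′(0) = -5
h^(4)(0) = 16
h^(5)(0) = -61
h^(6)(0) = 272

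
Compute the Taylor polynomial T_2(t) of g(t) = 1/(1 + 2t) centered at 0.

g(0) = 1
g′(0) = -2
g′′(0) = 8
Dividing each by k! gives the coefficients c_0, ..., c_2.

4*t^2 - 2*t + 1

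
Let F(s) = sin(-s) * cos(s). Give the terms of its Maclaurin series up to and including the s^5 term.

-2*s^5/15 + 2*s^3/3 - s

Take the Cauchy product of the two expansions.
[s^0] = 0;  [s^1] = -1;  [s^2] = 0;  [s^3] = 2/3;  [s^4] = 0;  [s^5] = -2/15.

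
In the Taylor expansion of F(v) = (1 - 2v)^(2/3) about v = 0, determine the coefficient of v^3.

-32/81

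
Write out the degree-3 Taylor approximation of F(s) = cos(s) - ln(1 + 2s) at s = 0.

-8*s^3/3 + 3*s^2/2 - 2*s + 1

Add the two expansions coefficient-wise.
F(0) = 1
F′(0) = -2
F′′(0) = 3
F′′′(0) = -16
Dividing each by k! gives the coefficients c_0, ..., c_3.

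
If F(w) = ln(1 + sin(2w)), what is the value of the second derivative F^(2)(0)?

Compose series: expand the inner function first, then feed it into the outer expansion.
The coefficient of w^2 in the expansion is -2, so F′′(0) = 2! * (-2) = -4.

-4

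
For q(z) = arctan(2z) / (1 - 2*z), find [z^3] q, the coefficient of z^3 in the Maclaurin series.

Multiply the numerator's expansion by the denominator's geometric series.
[z^0] = 0;  [z^1] = 2;  [z^2] = 4;  [z^3] = 16/3.
So c_3 = q′′′(0)/3! = 16/3.

16/3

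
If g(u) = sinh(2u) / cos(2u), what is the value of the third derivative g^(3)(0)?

Write the quotient as an unknown series and match coefficients against numerator = denominator · series.
The coefficient of u^3 in the expansion is 16/3, so g′′′(0) = 3! * (16/3) = 32.

32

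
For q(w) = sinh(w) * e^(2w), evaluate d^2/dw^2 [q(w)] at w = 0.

Multiply the two series term by term and collect like powers.
The coefficient of w^2 in the expansion is 2, so q′′(0) = 2! * (2) = 4.

4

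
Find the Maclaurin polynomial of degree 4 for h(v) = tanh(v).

h(0) = 0
h′(0) = 1
h′′(0) = 0
h′′′(0) = -2
h^(4)(0) = 0

-v^3/3 + v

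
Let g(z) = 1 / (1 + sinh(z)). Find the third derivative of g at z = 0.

-7

Write 1/(1+u) = 1 - u + u^2 - u^3 + ... and substitute the series for u.
From the series, [z^3] g = -7/6; multiply by 3! = 6 to get -7.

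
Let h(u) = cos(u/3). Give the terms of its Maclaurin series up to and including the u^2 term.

[u^0] = 1;  [u^1] = 0;  [u^2] = -1/18.

1 - u^2/18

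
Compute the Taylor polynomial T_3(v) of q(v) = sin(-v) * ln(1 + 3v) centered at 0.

9*v^3/2 - 3*v^2

Multiply the two series term by term and collect like powers.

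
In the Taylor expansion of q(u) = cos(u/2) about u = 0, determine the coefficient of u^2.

-1/8

q(0) = 1
q′(0) = 0
q′′(0) = -1/4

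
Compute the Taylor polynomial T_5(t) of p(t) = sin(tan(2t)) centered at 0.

Let u equal the inner series; expand the outer function in u and truncate.
[t^0] = 0;  [t^1] = 2;  [t^2] = 0;  [t^3] = 4/3;  [t^4] = 0;  [t^5] = -4/5.

-4*t^5/5 + 4*t^3/3 + 2*t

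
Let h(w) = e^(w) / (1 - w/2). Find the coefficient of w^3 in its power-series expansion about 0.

Expand each factor separately, then convolve coefficients.
So c_3 = h′′′(0)/3! = 19/24.

19/24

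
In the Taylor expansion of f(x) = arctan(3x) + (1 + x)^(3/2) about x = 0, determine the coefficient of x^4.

Expand each term separately and add.
[x^0] = 1;  [x^1] = 9/2;  [x^2] = 3/8;  [x^3] = -145/16;  [x^4] = 3/128.

3/128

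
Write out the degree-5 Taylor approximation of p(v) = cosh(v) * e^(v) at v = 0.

2*v^5/15 + v^4/3 + 2*v^3/3 + v^2 + v + 1

Write out both Maclaurin series and multiply, keeping only the needed powers.
p(0) = 1
p′(0) = 1
p′′(0) = 2
p′′′(0) = 4
p^(4)(0) = 8
p^(5)(0) = 16
The Taylor polynomial is Σ p^(k)(0)/k! · v^k.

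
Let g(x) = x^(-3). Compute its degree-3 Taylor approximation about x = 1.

-10*(x - 1)^3 + 6*(x - 1)^2 - 3*(x - 1) + 1

g(1) = 1
g′(1) = -3
g′′(1) = 12
g′′′(1) = -60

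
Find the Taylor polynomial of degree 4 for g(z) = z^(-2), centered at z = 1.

5*(z - 1)^4 - 4*(z - 1)^3 + 3*(z - 1)^2 - 2*(z - 1) + 1

g(1) = 1
g′(1) = -2
g′′(1) = 6
g′′′(1) = -24
g^(4)(1) = 120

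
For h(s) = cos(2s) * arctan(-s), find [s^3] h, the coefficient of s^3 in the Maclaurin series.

Expand each factor separately, then convolve coefficients.
h(0) = 0
h′(0) = -1
h′′(0) = 0
h′′′(0) = 14

7/3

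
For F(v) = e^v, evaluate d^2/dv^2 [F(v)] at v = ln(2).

The coefficient of (v - ln(2))^2 in the expansion is 1, so F′′(ln(2)) = 2! * (1) = 2.

2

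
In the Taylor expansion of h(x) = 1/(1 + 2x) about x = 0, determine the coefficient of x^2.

Apply the Taylor formula c_k = f^(k)(a)/k!.
[x^0] = 1;  [x^1] = -2;  [x^2] = 4.
So c_2 = h′′(0)/2! = 4.

4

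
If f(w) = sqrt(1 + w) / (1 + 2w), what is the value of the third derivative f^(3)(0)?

Take the Cauchy product of the two expansions.
The coefficient of w^3 in the expansion is -91/16, so f′′′(0) = 3! * (-91/16) = -273/8.

-273/8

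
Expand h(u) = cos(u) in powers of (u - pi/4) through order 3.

h(pi/4) = sqrt(2)/2
h′(pi/4) = -sqrt(2)/2
h′′(pi/4) = -sqrt(2)/2
h′′′(pi/4) = sqrt(2)/2
Dividing each by k! gives the coefficients c_0, ..., c_3.

sqrt(2)*(u - pi/4)^3/12 - sqrt(2)*(u - pi/4)^2/4 - sqrt(2)*(u - pi/4)/2 + sqrt(2)/2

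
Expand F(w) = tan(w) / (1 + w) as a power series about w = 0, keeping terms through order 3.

Write out both Maclaurin series and multiply, keeping only the needed powers.
F(0) = 0
F′(0) = 1
F′′(0) = -2
F′′′(0) = 8
The Taylor polynomial is Σ F^(k)(0)/k! · w^k.

4*w^3/3 - w^2 + w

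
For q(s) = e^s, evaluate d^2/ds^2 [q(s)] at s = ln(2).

From the series, [(s - ln(2))^2] q = 1; multiply by 2! = 2 to get 2.

2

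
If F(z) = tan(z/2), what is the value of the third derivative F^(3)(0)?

1/4

From the series, [z^3] F = 1/24; multiply by 3! = 6 to get 1/4.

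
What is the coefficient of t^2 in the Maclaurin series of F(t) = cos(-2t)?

-2

Use the known series and substitute for the argument.
F(0) = 1
F′(0) = 0
F′′(0) = -4
So c_2 = F′′(0)/2! = -2.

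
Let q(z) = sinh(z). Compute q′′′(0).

From the series, [z^3] q = 1/6; multiply by 3! = 6 to get 1.

1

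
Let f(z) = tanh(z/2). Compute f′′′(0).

The coefficient of z^3 in the expansion is -1/24, so f′′′(0) = 3! * (-1/24) = -1/4.

-1/4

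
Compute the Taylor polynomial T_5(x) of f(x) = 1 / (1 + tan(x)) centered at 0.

Write 1/(1+u) = 1 - u + u^2 - u^3 + ... and substitute the series for u.
f(0) = 1
f′(0) = -1
f′′(0) = 2
f′′′(0) = -8
f^(4)(0) = 40
f^(5)(0) = -256
Dividing each by k! gives the coefficients c_0, ..., c_5.

-32*x^5/15 + 5*x^4/3 - 4*x^3/3 + x^2 - x + 1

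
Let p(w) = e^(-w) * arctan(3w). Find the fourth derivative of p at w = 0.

Expand each factor separately, then convolve coefficients.
The coefficient of w^4 in the expansion is 17/2, so p^(4)(0) = 4! * (17/2) = 204.

204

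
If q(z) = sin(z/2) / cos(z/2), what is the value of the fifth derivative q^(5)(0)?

Divide the numerator series by the denominator series (power-series long division).
The coefficient of z^5 in the expansion is 1/240, so q^(5)(0) = 5! * (1/240) = 1/2.

1/2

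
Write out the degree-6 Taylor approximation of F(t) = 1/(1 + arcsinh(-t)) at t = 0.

Substitute the inner expansion into the outer series and collect powers.

23*t^6/45 + 23*t^5/40 + 2*t^4/3 + 5*t^3/6 + t^2 + t + 1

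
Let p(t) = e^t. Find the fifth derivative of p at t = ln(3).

3

The coefficient of (t - ln(3))^5 in the expansion is 1/40, so p^(5)(ln(3)) = 5! * (1/40) = 3.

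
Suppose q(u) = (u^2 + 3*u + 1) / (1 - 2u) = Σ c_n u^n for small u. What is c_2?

Multiply each power in the prefactor through the base expansion.
[u^0] = 1;  [u^1] = 5;  [u^2] = 11.
So c_2 = q′′(0)/2! = 11.

11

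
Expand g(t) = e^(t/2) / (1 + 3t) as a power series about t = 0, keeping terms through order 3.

Expand each factor separately, then convolve coefficients.
g(0) = 1
g′(0) = -5/2
g′′(0) = 61/4
g′′′(0) = -1097/8
The Taylor polynomial is Σ g^(k)(0)/k! · t^k.

-1097*t^3/48 + 61*t^2/8 - 5*t/2 + 1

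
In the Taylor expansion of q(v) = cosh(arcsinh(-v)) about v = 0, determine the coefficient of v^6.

Substitute the inner expansion into the outer series and collect powers.
[v^0] = 1;  [v^1] = 0;  [v^2] = 1/2;  [v^3] = 0;  [v^4] = -1/8;  [v^5] = 0;  [v^6] = 1/16.

1/16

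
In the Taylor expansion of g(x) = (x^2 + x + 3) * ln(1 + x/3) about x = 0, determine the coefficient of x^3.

Multiply each power in the prefactor through the base expansion.
g(0) = 0
g′(0) = 1
g′′(0) = 1/3
g′′′(0) = 17/9
So c_3 = g′′′(0)/3! = 17/54.

17/54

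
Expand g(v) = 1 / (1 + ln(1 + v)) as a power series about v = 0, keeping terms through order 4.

Use the geometric series for the reciprocal, then substitute.

11*v^4/3 - 7*v^3/3 + 3*v^2/2 - v + 1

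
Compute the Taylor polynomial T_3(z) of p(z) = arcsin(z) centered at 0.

z^3/6 + z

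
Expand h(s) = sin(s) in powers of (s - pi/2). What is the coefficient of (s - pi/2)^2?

-1/2

[(s - pi/2)^0] = 1;  [(s - pi/2)^1] = 0;  [(s - pi/2)^2] = -1/2.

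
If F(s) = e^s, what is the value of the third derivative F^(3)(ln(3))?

3

From the series, [(s - ln(3))^3] F = 1/2; multiply by 3! = 6 to get 3.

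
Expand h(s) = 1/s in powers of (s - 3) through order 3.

-(s - 3)^3/81 + (s - 3)^2/27 - (s - 3)/9 + 1/3

h(3) = 1/3
h′(3) = -1/9
h′′(3) = 2/27
h′′′(3) = -2/27
Dividing each by k! gives the coefficients c_0, ..., c_3.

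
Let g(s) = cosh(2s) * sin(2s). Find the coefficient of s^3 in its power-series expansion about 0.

8/3

Expand each factor separately, then convolve coefficients.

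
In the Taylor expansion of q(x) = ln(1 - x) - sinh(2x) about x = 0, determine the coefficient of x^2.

Combine the two series term by term.
[x^0] = 0;  [x^1] = -3;  [x^2] = -1/2.

-1/2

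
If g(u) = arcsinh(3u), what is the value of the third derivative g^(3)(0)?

Apply the Taylor formula c_k = f^(k)(a)/k!.
The coefficient of u^3 in the expansion is -9/2, so g′′′(0) = 3! * (-9/2) = -27.

-27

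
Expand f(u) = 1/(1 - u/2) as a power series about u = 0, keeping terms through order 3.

f(0) = 1
f′(0) = 1/2
f′′(0) = 1/2
f′′′(0) = 3/4

u^3/8 + u^2/4 + u/2 + 1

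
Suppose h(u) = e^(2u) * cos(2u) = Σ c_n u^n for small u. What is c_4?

Expand each factor separately, then convolve coefficients.

-8/3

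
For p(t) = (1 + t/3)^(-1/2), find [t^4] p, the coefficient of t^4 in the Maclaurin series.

Use the known series and substitute for the argument.
So c_4 = p^(4)(0)/4! = 35/10368.

35/10368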